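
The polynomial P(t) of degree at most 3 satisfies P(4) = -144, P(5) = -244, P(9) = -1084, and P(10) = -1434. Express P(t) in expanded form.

P(t) = -t^3 - 4t^2 - 3t - 4

Using the Lagrange interpolation formula with nodes 4, 5, 9, 10:
  L_0(t) = (t - 5)(t - 9)(t - 10) / -30
  L_1(t) = (t - 4)(t - 9)(t - 10) / 20
  L_2(t) = (t - 4)(t - 5)(t - 10) / -20
  L_3(t) = (t - 4)(t - 5)(t - 9) / 30
Then P(t) = -144·L_0(t) - 244·L_1(t) - 1084·L_2(t) - 1434·L_3(t).
Expanding and collecting terms gives P(t) = -t^3 - 4t^2 - 3t - 4.
Check: P(4) = -144. ✓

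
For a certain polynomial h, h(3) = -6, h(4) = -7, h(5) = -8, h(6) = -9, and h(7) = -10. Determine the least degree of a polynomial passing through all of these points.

Forward differences of the values at u = 3, 4, 5, 6, 7:
  h  : -6  -7  -8  -9  -10
  Δ  : -1  -1  -1  -1
  Δ^2: 0  0  0
  Δ^3: 0  0
  Δ^4: 0
The first differences are constant (-1) and nonzero, while all higher differences vanish, so the minimal degree is 1.

1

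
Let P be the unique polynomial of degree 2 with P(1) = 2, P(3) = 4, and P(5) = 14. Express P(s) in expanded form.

P(s) = s^2 - 3s + 4

Using the Lagrange interpolation formula with nodes 1, 3, 5:
  L_0(s) = (s - 3)(s - 5) / 8
  L_1(s) = (s - 1)(s - 5) / -4
  L_2(s) = (s - 1)(s - 3) / 8
Then P(s) = 2·L_0(s) + 4·L_1(s) + 14·L_2(s).
Expanding and collecting terms gives P(s) = s^2 - 3s + 4.
Check: P(5) = 14. ✓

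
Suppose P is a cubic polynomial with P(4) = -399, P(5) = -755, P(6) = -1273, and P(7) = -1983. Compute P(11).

-7343

Using the Lagrange interpolation formula with nodes 4, 5, 6, 7:
  L_0(s) = (s - 5)(s - 6)(s - 7) / -6
  L_1(s) = (s - 4)(s - 6)(s - 7) / 2
  L_2(s) = (s - 4)(s - 5)(s - 7) / -2
  L_3(s) = (s - 4)(s - 5)(s - 6) / 6
Then P(s) = -399·L_0(s) - 755·L_1(s) - 1273·L_2(s) - 1983·L_3(s).
Expanding and collecting terms gives P(s) = -5s^3 - 6s^2 + 3s + 5.
Evaluating at s = 11: P(11) = -7343.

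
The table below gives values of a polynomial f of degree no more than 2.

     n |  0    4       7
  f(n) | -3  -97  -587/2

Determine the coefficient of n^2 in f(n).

-6

Write f(n) = an^2 + bn + c. Substituting each data point gives a linear system:
  c = -3
  16a + 4b + c = -97
  49a + 7b + c = -587/2
Solving the system yields a = -6, b = 1/2, c = -3.
So f(n) = -6n^2 + (1/2)n - 3.
The leading coefficient is -6.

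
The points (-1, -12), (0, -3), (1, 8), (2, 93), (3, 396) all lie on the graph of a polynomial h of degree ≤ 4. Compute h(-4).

Write h(t) = at^4 + bt^3 + ct^2 + dt + e. Substituting each data point gives a linear system:
  a - b + c - d + e = -12
  e = -3
  a + b + c + d + e = 8
  16a + 8b + 4c + 2d + e = 93
  81a + 27b + 9c + 3d + e = 396
Solving the system yields a = 3, b = 6, c = -2, d = 4, e = -3.
So h(t) = 3t^4 + 6t^3 - 2t^2 + 4t - 3.
Then h(-4) = 333.

333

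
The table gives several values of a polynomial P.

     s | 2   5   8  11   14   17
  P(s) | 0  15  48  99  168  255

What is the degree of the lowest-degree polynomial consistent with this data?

Forward differences of the values at s = 2, 5, 8, 11, 14, 17:
  P  : 0  15  48  99  168  255
  Δ  : 15  33  51  69  87
  Δ^2: 18  18  18  18
  Δ^3: 0  0  0
  Δ^4: 0  0
  Δ^5: 0
The second differences are constant (18) and nonzero, while all higher differences vanish, so the minimal degree is 2.

2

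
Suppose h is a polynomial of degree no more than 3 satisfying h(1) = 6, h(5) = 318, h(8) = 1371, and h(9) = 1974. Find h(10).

2733

Write h(s) = as^3 + bs^2 + cs + d. Substituting each data point gives a linear system:
  a + b + c + d = 6
  125a + 25b + 5c + d = 318
  512a + 64b + 8c + d = 1371
  729a + 81b + 9c + d = 1974
Solving the system yields a = 3, b = -3, c = 3, d = 3.
So h(s) = 3s^3 - 3s^2 + 3s + 3.
Then h(10) = 2733.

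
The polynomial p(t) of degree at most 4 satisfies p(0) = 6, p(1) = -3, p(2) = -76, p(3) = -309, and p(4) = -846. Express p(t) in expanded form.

p(t) = -2t^4 - 4t^3 - 6t^2 + 3t + 6

Using the Lagrange interpolation formula with nodes 0, 1, 2, 3, 4:
  L_0(t) = (t - 1)(t - 2)(t - 3)(t - 4) / 24
  L_1(t) = t(t - 2)(t - 3)(t - 4) / -6
  L_2(t) = t(t - 1)(t - 3)(t - 4) / 4
  L_3(t) = t(t - 1)(t - 2)(t - 4) / -6
  L_4(t) = t(t - 1)(t - 2)(t - 3) / 24
Then p(t) = 6·L_0(t) - 3·L_1(t) - 76·L_2(t) - 309·L_3(t) - 846·L_4(t).
Expanding and collecting terms gives p(t) = -2t^4 - 4t^3 - 6t^2 + 3t + 6.
Check: p(2) = -76. ✓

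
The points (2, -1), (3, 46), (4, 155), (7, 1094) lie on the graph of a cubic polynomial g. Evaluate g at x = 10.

Using the Lagrange interpolation formula with nodes 2, 3, 4, 7:
  L_0(x) = (x - 3)(x - 4)(x - 7) / -10
  L_1(x) = (x - 2)(x - 4)(x - 7) / 4
  L_2(x) = (x - 2)(x - 3)(x - 7) / -6
  L_3(x) = (x - 2)(x - 3)(x - 4) / 60
Then g(x) = -1·L_0(x) + 46·L_1(x) + 155·L_2(x) + 1094·L_3(x).
Expanding and collecting terms gives g(x) = 4x^3 - 5x^2 - 4x - 5.
Evaluating at x = 10: g(10) = 3455.

3455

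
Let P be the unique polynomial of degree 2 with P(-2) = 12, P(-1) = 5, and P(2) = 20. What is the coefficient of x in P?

2

Write P(x) = ax^2 + bx + c. Substituting each data point gives a linear system:
  4a - 2b + c = 12
  a - b + c = 5
  4a + 2b + c = 20
Solving the system yields a = 3, b = 2, c = 4.
So P(x) = 3x^2 + 2x + 4.
The coefficient of x is 2.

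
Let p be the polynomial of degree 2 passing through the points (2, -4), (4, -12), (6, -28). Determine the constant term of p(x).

-4

Write p(x) = ax^2 + bx + c. Substituting each data point gives a linear system:
  4a + 2b + c = -4
  16a + 4b + c = -12
  36a + 6b + c = -28
Solving the system yields a = -1, b = 2, c = -4.
So p(x) = -x^2 + 2x - 4.
The constant term is -4.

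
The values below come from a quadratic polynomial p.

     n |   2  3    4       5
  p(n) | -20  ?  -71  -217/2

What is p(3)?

The 3 known points determine the degree-2 polynomial uniquely.
Write p(n) = an^2 + bn + c. Substituting each data point gives a linear system:
  4a + 2b + c = -20
  16a + 4b + c = -71
  25a + 5b + c = -217/2
Solving the system yields a = -4, b = -3/2, c = -1.
So p(n) = -4n^2 - (3/2)n - 1.
Then p(3) = -83/2.

-83/2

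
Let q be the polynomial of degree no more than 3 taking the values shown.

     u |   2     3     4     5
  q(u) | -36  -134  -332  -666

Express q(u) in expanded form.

Using the Lagrange interpolation formula with nodes 2, 3, 4, 5:
  L_0(u) = (u - 3)(u - 4)(u - 5) / -6
  L_1(u) = (u - 2)(u - 4)(u - 5) / 2
  L_2(u) = (u - 2)(u - 3)(u - 5) / -2
  L_3(u) = (u - 2)(u - 3)(u - 4) / 6
Then q(u) = -36·L_0(u) - 134·L_1(u) - 332·L_2(u) - 666·L_3(u).
Expanding and collecting terms gives q(u) = -6u^3 + 4u^2 - 4u + 4.
Check: q(3) = -134. ✓

q(u) = -6u^3 + 4u^2 - 4u + 4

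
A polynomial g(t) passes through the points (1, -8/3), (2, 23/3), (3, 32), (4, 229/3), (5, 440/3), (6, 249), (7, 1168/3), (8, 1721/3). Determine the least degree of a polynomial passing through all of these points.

3

Forward differences of the values at t = 1, 2, 3, 4, 5, 6, 7, 8:
  g  : -8/3  23/3  32  229/3  440/3  249  1168/3  1721/3
  Δ  : 31/3  73/3  133/3  211/3  307/3  421/3  553/3
  Δ^2: 14  20  26  32  38  44
  Δ^3: 6  6  6  6  6
  Δ^4: 0  0  0  0
  Δ^5: 0  0  0
  Δ^6: 0  0
  Δ^7: 0
The third differences are constant (6) and nonzero, while all higher differences vanish, so the minimal degree is 3.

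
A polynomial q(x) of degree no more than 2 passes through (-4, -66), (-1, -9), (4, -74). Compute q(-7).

Using the Lagrange interpolation formula with nodes -4, -1, 4:
  L_0(x) = (x + 1)(x - 4) / 24
  L_1(x) = (x + 4)(x - 4) / -15
  L_2(x) = (x + 4)(x + 1) / 40
Then q(x) = -66·L_0(x) - 9·L_1(x) - 74·L_2(x).
Expanding and collecting terms gives q(x) = -4x² - x - 6.
Evaluating at x = -7: q(-7) = -195.

-195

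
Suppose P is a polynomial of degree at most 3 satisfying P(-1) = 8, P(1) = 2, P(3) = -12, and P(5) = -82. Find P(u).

Write P(u) = au^3 + bu^2 + cu + d. Substituting each data point gives a linear system:
  -a + b - c + d = 8
  a + b + c + d = 2
  27a + 9b + 3c + d = -12
  125a + 25b + 5c + d = -82
Solving the system yields a = -1, b = 2, c = -2, d = 3.
So P(u) = -u³ + 2u² - 2u + 3.
Check: P(3) = -12. ✓

P(u) = -u^3 + 2u^2 - 2u + 3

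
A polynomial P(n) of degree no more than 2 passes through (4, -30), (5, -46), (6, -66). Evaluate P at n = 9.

-150

Write P(n) = an^2 + bn + c. Substituting each data point gives a linear system:
  16a + 4b + c = -30
  25a + 5b + c = -46
  36a + 6b + c = -66
Solving the system yields a = -2, b = 2, c = -6.
So P(n) = -2n^2 + 2n - 6.
Then P(9) = -150.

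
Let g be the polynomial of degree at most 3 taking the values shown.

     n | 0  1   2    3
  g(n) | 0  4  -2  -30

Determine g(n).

g(n) = -2n^3 + n^2 + 5n

Write g(n) = an^3 + bn^2 + cn + d. Substituting each data point gives a linear system:
  d = 0
  a + b + c + d = 4
  8a + 4b + 2c + d = -2
  27a + 9b + 3c + d = -30
Solving the system yields a = -2, b = 1, c = 5, d = 0.
So g(n) = -2n^3 + n^2 + 5n.
Check: g(1) = 4. ✓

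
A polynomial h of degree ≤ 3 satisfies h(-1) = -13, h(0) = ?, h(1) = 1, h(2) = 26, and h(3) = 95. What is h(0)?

The 4 known points determine the degree-3 polynomial uniquely.
Write h(n) = an^3 + bn^2 + cn + d. Substituting each data point gives a linear system:
  -a + b - c + d = -13
  a + b + c + d = 1
  8a + 4b + 2c + d = 26
  27a + 9b + 3c + d = 95
Solving the system yields a = 4, b = -2, c = 3, d = -4.
So h(n) = 4n^3 - 2n^2 + 3n - 4.
Then h(0) = -4.

-4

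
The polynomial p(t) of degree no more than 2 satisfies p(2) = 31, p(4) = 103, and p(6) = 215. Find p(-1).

Write p(t) = at^2 + bt + c. Substituting each data point gives a linear system:
  4a + 2b + c = 31
  16a + 4b + c = 103
  36a + 6b + c = 215
Solving the system yields a = 5, b = 6, c = -1.
So p(t) = 5t^2 + 6t - 1.
Then p(-1) = -2.

-2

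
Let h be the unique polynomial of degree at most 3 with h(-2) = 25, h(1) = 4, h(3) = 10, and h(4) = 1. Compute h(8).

-255

Using the Lagrange interpolation formula with nodes -2, 1, 3, 4:
  L_0(s) = (s - 1)(s - 3)(s - 4) / -90
  L_1(s) = (s + 2)(s - 3)(s - 4) / 18
  L_2(s) = (s + 2)(s - 1)(s - 4) / -10
  L_3(s) = (s + 2)(s - 1)(s - 3) / 18
Then h(s) = 25·L_0(s) + 4·L_1(s) + 10·L_2(s) + 1·L_3(s).
Expanding and collecting terms gives h(s) = -s^3 + 4s^2 + 1.
Evaluating at s = 8: h(8) = -255.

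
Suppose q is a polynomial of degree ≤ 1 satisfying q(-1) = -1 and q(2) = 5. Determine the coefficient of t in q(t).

2

Write q(t) = at + b. Substituting each data point gives a linear system:
  -a + b = -1
  2a + b = 5
Solving the system yields a = 2, b = 1.
So q(t) = 2t + 1.
The leading coefficient is 2.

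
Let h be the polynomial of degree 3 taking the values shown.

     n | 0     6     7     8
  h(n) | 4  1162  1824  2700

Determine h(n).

h(n) = 5n^3 + 2n^2 + n + 4

Write h(n) = an^3 + bn^2 + cn + d. Substituting each data point gives a linear system:
  d = 4
  216a + 36b + 6c + d = 1162
  343a + 49b + 7c + d = 1824
  512a + 64b + 8c + d = 2700
Solving the system yields a = 5, b = 2, c = 1, d = 4.
So h(n) = 5n^3 + 2n^2 + n + 4.
Check: h(8) = 2700. ✓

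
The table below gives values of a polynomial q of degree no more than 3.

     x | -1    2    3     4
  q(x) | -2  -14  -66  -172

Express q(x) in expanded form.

q(x) = -3x^3 + 5x

Using the Lagrange interpolation formula with nodes -1, 2, 3, 4:
  L_0(x) = (x - 2)(x - 3)(x - 4) / -60
  L_1(x) = (x + 1)(x - 3)(x - 4) / 6
  L_2(x) = (x + 1)(x - 2)(x - 4) / -4
  L_3(x) = (x + 1)(x - 2)(x - 3) / 10
Then q(x) = -2·L_0(x) - 14·L_1(x) - 66·L_2(x) - 172·L_3(x).
Expanding and collecting terms gives q(x) = -3x^3 + 5x.
Check: q(2) = -14. ✓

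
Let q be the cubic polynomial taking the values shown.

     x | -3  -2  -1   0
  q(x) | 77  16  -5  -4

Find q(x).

q(x) = -3x^3 + 2x^2 + 6x - 4

Write q(x) = ax^3 + bx^2 + cx + d. Substituting each data point gives a linear system:
  -27a + 9b - 3c + d = 77
  -8a + 4b - 2c + d = 16
  -a + b - c + d = -5
  d = -4
Solving the system yields a = -3, b = 2, c = 6, d = -4.
So q(x) = -3x³ + 2x² + 6x - 4.
Check: q(0) = -4. ✓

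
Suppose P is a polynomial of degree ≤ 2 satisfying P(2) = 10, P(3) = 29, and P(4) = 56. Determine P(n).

Write P(n) = an^2 + bn + c. Substituting each data point gives a linear system:
  4a + 2b + c = 10
  9a + 3b + c = 29
  16a + 4b + c = 56
Solving the system yields a = 4, b = -1, c = -4.
So P(n) = 4n² - n - 4.
Check: P(4) = 56. ✓

P(n) = 4n^2 - n - 4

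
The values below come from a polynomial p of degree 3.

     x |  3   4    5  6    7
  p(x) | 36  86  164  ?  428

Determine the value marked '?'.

On equispaced nodes a degree-3 polynomial has vanishing fourth forward difference, so
  p(3) - 4·p(4) + 6·p(5) - 4·p(6) + p(7) = 0.
Substituting the known values and solving for p(6):
  -4·p(6) = -1104
  p(6) = 276.

276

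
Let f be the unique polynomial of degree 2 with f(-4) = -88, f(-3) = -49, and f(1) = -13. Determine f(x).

f(x) = -6x^2 - 3x - 4

Using the Lagrange interpolation formula with nodes -4, -3, 1:
  L_0(x) = (x + 3)(x - 1) / 5
  L_1(x) = (x + 4)(x - 1) / -4
  L_2(x) = (x + 4)(x + 3) / 20
Then f(x) = -88·L_0(x) - 49·L_1(x) - 13·L_2(x).
Expanding and collecting terms gives f(x) = -6x^2 - 3x - 4.
Check: f(-3) = -49. ✓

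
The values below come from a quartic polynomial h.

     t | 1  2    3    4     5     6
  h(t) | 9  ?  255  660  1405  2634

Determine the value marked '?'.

On equispaced nodes a degree-4 polynomial has vanishing fifth forward difference, so
  - h(1) + 5·h(2) - 10·h(3) + 10·h(4) - 5·h(5) + h(6) = 0.
Substituting the known values and solving for h(2):
  5·h(2) = 350
  h(2) = 70.

70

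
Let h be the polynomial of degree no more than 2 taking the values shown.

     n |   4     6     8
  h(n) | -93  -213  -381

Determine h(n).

Write h(n) = an^2 + bn + c. Substituting each data point gives a linear system:
  16a + 4b + c = -93
  36a + 6b + c = -213
  64a + 8b + c = -381
Solving the system yields a = -6, b = 0, c = 3.
So h(n) = -6n^2 + 3.
Check: h(4) = -93. ✓

h(n) = -6n^2 + 3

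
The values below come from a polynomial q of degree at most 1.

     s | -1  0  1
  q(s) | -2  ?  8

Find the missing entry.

3

On equispaced nodes a degree-1 polynomial has vanishing second forward difference, so
  q(-1) - 2·q(0) + q(1) = 0.
Substituting the known values and solving for q(0):
  -2·q(0) = -6
  q(0) = 3.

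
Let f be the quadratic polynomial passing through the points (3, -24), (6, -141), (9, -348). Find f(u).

f(u) = -5u^2 + 6u + 3

Write f(u) = au^2 + bu + c. Substituting each data point gives a linear system:
  9a + 3b + c = -24
  36a + 6b + c = -141
  81a + 9b + c = -348
Solving the system yields a = -5, b = 6, c = 3.
So f(u) = -5u^2 + 6u + 3.
Check: f(6) = -141. ✓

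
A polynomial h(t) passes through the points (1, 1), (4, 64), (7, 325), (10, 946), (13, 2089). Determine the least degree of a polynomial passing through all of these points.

Forward differences of the values at t = 1, 4, 7, 10, 13:
  h  : 1  64  325  946  2089
  Δ  : 63  261  621  1143
  Δ^2: 198  360  522
  Δ^3: 162  162
  Δ^4: 0
The third differences are constant (162) and nonzero, while all higher differences vanish, so the minimal degree is 3.

3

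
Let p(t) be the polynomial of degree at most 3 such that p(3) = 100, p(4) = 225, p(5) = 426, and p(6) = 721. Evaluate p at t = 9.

Write p(t) = at^3 + bt^2 + ct + d. Substituting each data point gives a linear system:
  27a + 9b + 3c + d = 100
  64a + 16b + 4c + d = 225
  125a + 25b + 5c + d = 426
  216a + 36b + 6c + d = 721
Solving the system yields a = 3, b = 2, c = 0, d = 1.
So p(t) = 3t^3 + 2t^2 + 1.
Then p(9) = 2350.

2350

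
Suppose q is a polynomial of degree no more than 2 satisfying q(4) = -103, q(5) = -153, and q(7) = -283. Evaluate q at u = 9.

-453

Write q(u) = au^2 + bu + c. Substituting each data point gives a linear system:
  16a + 4b + c = -103
  25a + 5b + c = -153
  49a + 7b + c = -283
Solving the system yields a = -5, b = -5, c = -3.
So q(u) = -5u^2 - 5u - 3.
Then q(9) = -453.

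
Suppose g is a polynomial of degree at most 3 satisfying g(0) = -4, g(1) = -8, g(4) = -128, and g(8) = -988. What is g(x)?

g(x) = -2x^3 + x^2 - 3x - 4

Write g(x) = ax^3 + bx^2 + cx + d. Substituting each data point gives a linear system:
  d = -4
  a + b + c + d = -8
  64a + 16b + 4c + d = -128
  512a + 64b + 8c + d = -988
Solving the system yields a = -2, b = 1, c = -3, d = -4.
So g(x) = -2x³ + x² - 3x - 4.
Check: g(1) = -8. ✓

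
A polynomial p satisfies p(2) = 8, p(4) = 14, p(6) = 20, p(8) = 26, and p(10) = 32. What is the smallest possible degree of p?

Forward differences of the values at n = 2, 4, 6, 8, 10:
  p  : 8  14  20  26  32
  Δ  : 6  6  6  6
  Δ^2: 0  0  0
  Δ^3: 0  0
  Δ^4: 0
The first differences are constant (6) and nonzero, while all higher differences vanish, so the minimal degree is 1.

1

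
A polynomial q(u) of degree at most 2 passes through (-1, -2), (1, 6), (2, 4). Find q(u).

q(u) = -2u^2 + 4u + 4

Write q(u) = au^2 + bu + c. Substituting each data point gives a linear system:
  a - b + c = -2
  a + b + c = 6
  4a + 2b + c = 4
Solving the system yields a = -2, b = 4, c = 4.
So q(u) = -2u^2 + 4u + 4.
Check: q(2) = 4. ✓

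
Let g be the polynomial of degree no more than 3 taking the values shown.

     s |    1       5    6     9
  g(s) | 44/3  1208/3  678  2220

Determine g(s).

g(s) = 3s^3 - (1/3)s^2 + 6s + 6

Write g(s) = as^3 + bs^2 + cs + d. Substituting each data point gives a linear system:
  a + b + c + d = 44/3
  125a + 25b + 5c + d = 1208/3
  216a + 36b + 6c + d = 678
  729a + 81b + 9c + d = 2220
Solving the system yields a = 3, b = -1/3, c = 6, d = 6.
So g(s) = 3s^3 - (1/3)s^2 + 6s + 6.
Check: g(1) = 44/3. ✓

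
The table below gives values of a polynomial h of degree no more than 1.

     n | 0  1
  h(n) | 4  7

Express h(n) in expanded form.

h(n) = 3n + 4

Using the Lagrange interpolation formula with nodes 0, 1:
  L_0(n) = (n - 1) / -1
  L_1(n) = n / 1
Then h(n) = 4·L_0(n) + 7·L_1(n).
Expanding and collecting terms gives h(n) = 3n + 4.
Check: h(0) = 4. ✓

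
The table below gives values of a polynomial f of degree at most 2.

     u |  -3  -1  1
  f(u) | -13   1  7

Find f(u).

Using the Lagrange interpolation formula with nodes -3, -1, 1:
  L_0(u) = (u + 1)(u - 1) / 8
  L_1(u) = (u + 3)(u - 1) / -4
  L_2(u) = (u + 3)(u + 1) / 8
Then f(u) = -13·L_0(u) + 1·L_1(u) + 7·L_2(u).
Expanding and collecting terms gives f(u) = -u^2 + 3u + 5.
Check: f(-3) = -13. ✓

f(u) = -u^2 + 3u + 5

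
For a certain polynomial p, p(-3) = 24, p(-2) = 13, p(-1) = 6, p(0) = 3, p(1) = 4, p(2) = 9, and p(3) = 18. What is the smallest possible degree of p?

2

Forward differences of the values at n = -3, -2, -1, 0, 1, 2, 3:
  p  : 24  13  6  3  4  9  18
  Δ  : -11  -7  -3  1  5  9
  Δ^2: 4  4  4  4  4
  Δ^3: 0  0  0  0
  Δ^4: 0  0  0
  Δ^5: 0  0
  Δ^6: 0
The second differences are constant (4) and nonzero, while all higher differences vanish, so the minimal degree is 2.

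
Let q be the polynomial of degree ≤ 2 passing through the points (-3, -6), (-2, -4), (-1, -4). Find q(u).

q(u) = -u^2 - 3u - 6

Using the Lagrange interpolation formula with nodes -3, -2, -1:
  L_0(u) = (u + 2)(u + 1) / 2
  L_1(u) = (u + 3)(u + 1) / -1
  L_2(u) = (u + 3)(u + 2) / 2
Then q(u) = -6·L_0(u) - 4·L_1(u) - 4·L_2(u).
Expanding and collecting terms gives q(u) = -u^2 - 3u - 6.
Check: q(-1) = -4. ✓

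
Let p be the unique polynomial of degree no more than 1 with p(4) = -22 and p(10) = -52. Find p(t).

p(t) = -5t - 2

Write p(t) = at + b. Substituting each data point gives a linear system:
  4a + b = -22
  10a + b = -52
Solving the system yields a = -5, b = -2.
So p(t) = -5t - 2.
Check: p(4) = -22. ✓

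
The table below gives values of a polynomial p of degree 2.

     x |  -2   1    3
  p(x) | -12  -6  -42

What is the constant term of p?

Write p(x) = ax^2 + bx + c. Substituting each data point gives a linear system:
  4a - 2b + c = -12
  a + b + c = -6
  9a + 3b + c = -42
Solving the system yields a = -4, b = -2, c = 0.
So p(x) = -4x^2 - 2x.
The constant term is 0.

0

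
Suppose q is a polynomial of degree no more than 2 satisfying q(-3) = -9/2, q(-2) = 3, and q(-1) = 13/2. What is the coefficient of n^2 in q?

Write q(n) = an^2 + bn + c. Substituting each data point gives a linear system:
  9a - 3b + c = -9/2
  4a - 2b + c = 3
  a - b + c = 13/2
Solving the system yields a = -2, b = -5/2, c = 6.
So q(n) = -2n^2 - (5/2)n + 6.
The leading coefficient is -2.

-2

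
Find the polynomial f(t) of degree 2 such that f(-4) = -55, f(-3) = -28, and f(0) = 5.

Using the Lagrange interpolation formula with nodes -4, -3, 0:
  L_0(t) = (t + 3)t / 4
  L_1(t) = (t + 4)t / -3
  L_2(t) = (t + 4)(t + 3) / 12
Then f(t) = -55·L_0(t) - 28·L_1(t) + 5·L_2(t).
Expanding and collecting terms gives f(t) = -4t² - t + 5.
Check: f(-4) = -55. ✓

f(t) = -4t^2 - t + 5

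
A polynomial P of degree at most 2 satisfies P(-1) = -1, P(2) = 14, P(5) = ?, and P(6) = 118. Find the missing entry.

83

The 3 known points determine the degree-2 polynomial uniquely.
Write P(n) = an^2 + bn + c. Substituting each data point gives a linear system:
  a - b + c = -1
  4a + 2b + c = 14
  36a + 6b + c = 118
Solving the system yields a = 3, b = 2, c = -2.
So P(n) = 3n^2 + 2n - 2.
Then P(5) = 83.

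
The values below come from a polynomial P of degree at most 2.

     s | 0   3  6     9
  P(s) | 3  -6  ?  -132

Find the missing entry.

-51

The 3 known points determine the degree-2 polynomial uniquely.
Write P(s) = as^2 + bs + c. Substituting each data point gives a linear system:
  c = 3
  9a + 3b + c = -6
  81a + 9b + c = -132
Solving the system yields a = -2, b = 3, c = 3.
So P(s) = -2s^2 + 3s + 3.
Then P(6) = -51.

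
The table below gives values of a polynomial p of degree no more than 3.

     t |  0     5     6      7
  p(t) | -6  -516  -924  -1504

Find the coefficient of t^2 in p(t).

Write p(t) = at^3 + bt^2 + ct + d. Substituting each data point gives a linear system:
  d = -6
  125a + 25b + 5c + d = -516
  216a + 36b + 6c + d = -924
  343a + 49b + 7c + d = -1504
Solving the system yields a = -5, b = 4, c = 3, d = -6.
So p(t) = -5t^3 + 4t^2 + 3t - 6.
The coefficient of t^2 is 4.

4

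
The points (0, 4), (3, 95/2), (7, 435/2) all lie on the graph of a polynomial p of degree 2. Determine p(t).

p(t) = 4t^2 + (5/2)t + 4

Write p(t) = at^2 + bt + c. Substituting each data point gives a linear system:
  c = 4
  9a + 3b + c = 95/2
  49a + 7b + c = 435/2
Solving the system yields a = 4, b = 5/2, c = 4.
So p(t) = 4t^2 + (5/2)t + 4.
Check: p(7) = 435/2. ✓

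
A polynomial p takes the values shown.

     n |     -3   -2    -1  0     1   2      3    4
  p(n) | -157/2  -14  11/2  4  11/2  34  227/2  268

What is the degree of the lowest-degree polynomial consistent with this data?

3

Forward differences of the values at n = -3, -2, -1, 0, 1, 2, 3, 4:
  p  : -157/2  -14  11/2  4  11/2  34  227/2  268
  Δ  : 129/2  39/2  -3/2  3/2  57/2  159/2  309/2
  Δ^2: -45  -21  3  27  51  75
  Δ^3: 24  24  24  24  24
  Δ^4: 0  0  0  0
  Δ^5: 0  0  0
  Δ^6: 0  0
  Δ^7: 0
The third differences are constant (24) and nonzero, while all higher differences vanish, so the minimal degree is 3.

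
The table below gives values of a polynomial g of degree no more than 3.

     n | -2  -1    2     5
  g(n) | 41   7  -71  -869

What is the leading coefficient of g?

-6

Write g(n) = an^3 + bn^2 + cn + d. Substituting each data point gives a linear system:
  -8a + 4b - 2c + d = 41
  -a + b - c + d = 7
  8a + 4b + 2c + d = -71
  125a + 25b + 5c + d = -869
Solving the system yields a = -6, b = -4, c = -4, d = 1.
So g(n) = -6n^3 - 4n^2 - 4n + 1.
The leading coefficient is -6.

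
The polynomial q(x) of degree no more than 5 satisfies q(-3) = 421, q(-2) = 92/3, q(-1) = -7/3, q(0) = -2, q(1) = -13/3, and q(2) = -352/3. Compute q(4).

-10882/3

Write q(x) = ax^5 + bx^4 + cx^3 + dx^2 + ex + k. Substituting each data point gives a linear system:
  -243a + 81b - 27c + 9d - 3e + k = 421
  -32a + 16b - 8c + 4d - 2e + k = 92/3
  -a + b - c + d - e + k = -7/3
  k = -2
  a + b + c + d + e + k = -13/3
  32a + 16b + 8c + 4d + 2e + k = -352/3
Solving the system yields a = -3, b = -3, c = 3, d = 5/3, e = -1, k = -2.
So q(x) = -3x^5 - 3x^4 + 3x^3 + (5/3)x^2 - x - 2.
Then q(4) = -10882/3.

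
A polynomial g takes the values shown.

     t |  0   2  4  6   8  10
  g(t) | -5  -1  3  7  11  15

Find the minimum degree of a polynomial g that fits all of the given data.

1

Forward differences of the values at t = 0, 2, 4, 6, 8, 10:
  g  : -5  -1  3  7  11  15
  Δ  : 4  4  4  4  4
  Δ^2: 0  0  0  0
  Δ^3: 0  0  0
  Δ^4: 0  0
  Δ^5: 0
The first differences are constant (4) and nonzero, while all higher differences vanish, so the minimal degree is 1.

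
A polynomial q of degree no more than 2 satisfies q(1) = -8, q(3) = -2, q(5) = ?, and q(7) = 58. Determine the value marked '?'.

20

On equispaced nodes a degree-2 polynomial has vanishing third forward difference, so
  - q(1) + 3·q(3) - 3·q(5) + q(7) = 0.
Substituting the known values and solving for q(5):
  -3·q(5) = -60
  q(5) = 20.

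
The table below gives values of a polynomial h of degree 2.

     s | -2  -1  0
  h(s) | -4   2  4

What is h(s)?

h(s) = -2s^2 + 4

Write h(s) = as^2 + bs + c. Substituting each data point gives a linear system:
  4a - 2b + c = -4
  a - b + c = 2
  c = 4
Solving the system yields a = -2, b = 0, c = 4.
So h(s) = -2s² + 4.
Check: h(0) = 4. ✓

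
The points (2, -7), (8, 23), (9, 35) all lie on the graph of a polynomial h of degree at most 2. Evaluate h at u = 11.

Write h(u) = au^2 + bu + c. Substituting each data point gives a linear system:
  4a + 2b + c = -7
  64a + 8b + c = 23
  81a + 9b + c = 35
Solving the system yields a = 1, b = -5, c = -1.
So h(u) = u^2 - 5u - 1.
Then h(11) = 65.

65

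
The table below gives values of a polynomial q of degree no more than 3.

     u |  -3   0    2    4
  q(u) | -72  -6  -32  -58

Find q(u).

q(u) = u^3 - 6u^2 - 5u - 6

Using the Lagrange interpolation formula with nodes -3, 0, 2, 4:
  L_0(u) = u(u - 2)(u - 4) / -105
  L_1(u) = (u + 3)(u - 2)(u - 4) / 24
  L_2(u) = (u + 3)u(u - 4) / -20
  L_3(u) = (u + 3)u(u - 2) / 56
Then q(u) = -72·L_0(u) - 6·L_1(u) - 32·L_2(u) - 58·L_3(u).
Expanding and collecting terms gives q(u) = u^3 - 6u^2 - 5u - 6.
Check: q(2) = -32. ✓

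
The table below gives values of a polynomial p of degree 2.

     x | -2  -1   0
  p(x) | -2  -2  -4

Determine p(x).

Write p(x) = ax^2 + bx + c. Substituting each data point gives a linear system:
  4a - 2b + c = -2
  a - b + c = -2
  c = -4
Solving the system yields a = -1, b = -3, c = -4.
So p(x) = -x^2 - 3x - 4.
Check: p(0) = -4. ✓

p(x) = -x^2 - 3x - 4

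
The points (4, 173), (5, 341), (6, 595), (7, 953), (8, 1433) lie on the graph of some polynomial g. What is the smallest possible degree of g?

3

Forward differences of the values at x = 4, 5, 6, 7, 8:
  g  : 173  341  595  953  1433
  Δ  : 168  254  358  480
  Δ^2: 86  104  122
  Δ^3: 18  18
  Δ^4: 0
The third differences are constant (18) and nonzero, while all higher differences vanish, so the minimal degree is 3.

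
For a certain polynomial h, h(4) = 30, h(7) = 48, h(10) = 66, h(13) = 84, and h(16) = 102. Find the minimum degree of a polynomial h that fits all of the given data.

Forward differences of the values at s = 4, 7, 10, 13, 16:
  h  : 30  48  66  84  102
  Δ  : 18  18  18  18
  Δ^2: 0  0  0
  Δ^3: 0  0
  Δ^4: 0
The first differences are constant (18) and nonzero, while all higher differences vanish, so the minimal degree is 1.

1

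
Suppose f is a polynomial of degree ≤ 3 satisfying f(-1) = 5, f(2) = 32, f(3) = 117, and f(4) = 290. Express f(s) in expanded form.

f(s) = 5s^3 - s^2 - 5s + 6

Write f(s) = as^3 + bs^2 + cs + d. Substituting each data point gives a linear system:
  -a + b - c + d = 5
  8a + 4b + 2c + d = 32
  27a + 9b + 3c + d = 117
  64a + 16b + 4c + d = 290
Solving the system yields a = 5, b = -1, c = -5, d = 6.
So f(s) = 5s³ - s² - 5s + 6.
Check: f(3) = 117. ✓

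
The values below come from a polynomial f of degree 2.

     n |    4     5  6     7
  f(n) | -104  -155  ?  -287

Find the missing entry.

-216

On equispaced nodes a degree-2 polynomial has vanishing third forward difference, so
  - f(4) + 3·f(5) - 3·f(6) + f(7) = 0.
Substituting the known values and solving for f(6):
  -3·f(6) = 648
  f(6) = -216.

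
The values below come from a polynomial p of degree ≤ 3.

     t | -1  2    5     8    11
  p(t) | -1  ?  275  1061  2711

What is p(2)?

The 4 known points determine the degree-3 polynomial uniquely.
Write p(t) = at^3 + bt^2 + ct + d. Substituting each data point gives a linear system:
  -a + b - c + d = -1
  125a + 25b + 5c + d = 275
  512a + 64b + 8c + d = 1061
  1331a + 121b + 11c + d = 2711
Solving the system yields a = 2, b = 0, c = 4, d = 5.
So p(t) = 2t^3 + 4t + 5.
Then p(2) = 29.

29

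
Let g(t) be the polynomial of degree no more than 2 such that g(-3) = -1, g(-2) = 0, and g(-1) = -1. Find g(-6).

Using the Lagrange interpolation formula with nodes -3, -2, -1:
  L_0(t) = (t + 2)(t + 1) / 2
  L_1(t) = (t + 3)(t + 1) / -1
  L_2(t) = (t + 3)(t + 2) / 2
Then g(t) = -1·L_0(t) + 0·L_1(t) - 1·L_2(t).
Expanding and collecting terms gives g(t) = -t^2 - 4t - 4.
Evaluating at t = -6: g(-6) = -16.

-16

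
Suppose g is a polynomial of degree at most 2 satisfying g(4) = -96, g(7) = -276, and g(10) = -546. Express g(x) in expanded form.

Write g(x) = ax^2 + bx + c. Substituting each data point gives a linear system:
  16a + 4b + c = -96
  49a + 7b + c = -276
  100a + 10b + c = -546
Solving the system yields a = -5, b = -5, c = 4.
So g(x) = -5x^2 - 5x + 4.
Check: g(10) = -546. ✓

g(x) = -5x^2 - 5x + 4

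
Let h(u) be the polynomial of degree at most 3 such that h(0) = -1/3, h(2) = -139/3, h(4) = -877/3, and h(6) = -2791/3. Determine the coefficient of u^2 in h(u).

-1

Write h(u) = au^3 + bu^2 + cu + d. Substituting each data point gives a linear system:
  d = -1/3
  8a + 4b + 2c + d = -139/3
  64a + 16b + 4c + d = -877/3
  216a + 36b + 6c + d = -2791/3
Solving the system yields a = -4, b = -1, c = -5, d = -1/3.
So h(u) = -4u^3 - u^2 - 5u - 1/3.
The coefficient of u^2 is -1.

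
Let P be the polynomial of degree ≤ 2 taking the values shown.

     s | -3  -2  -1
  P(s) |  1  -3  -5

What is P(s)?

Using the Lagrange interpolation formula with nodes -3, -2, -1:
  L_0(s) = (s + 2)(s + 1) / 2
  L_1(s) = (s + 3)(s + 1) / -1
  L_2(s) = (s + 3)(s + 2) / 2
Then P(s) = 1·L_0(s) - 3·L_1(s) - 5·L_2(s).
Expanding and collecting terms gives P(s) = s^2 + s - 5.
Check: P(-2) = -3. ✓

P(s) = s^2 + s - 5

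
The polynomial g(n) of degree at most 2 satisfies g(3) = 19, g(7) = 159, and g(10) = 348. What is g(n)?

Write g(n) = an^2 + bn + c. Substituting each data point gives a linear system:
  9a + 3b + c = 19
  49a + 7b + c = 159
  100a + 10b + c = 348
Solving the system yields a = 4, b = -5, c = -2.
So g(n) = 4n^2 - 5n - 2.
Check: g(3) = 19. ✓

g(n) = 4n^2 - 5n - 2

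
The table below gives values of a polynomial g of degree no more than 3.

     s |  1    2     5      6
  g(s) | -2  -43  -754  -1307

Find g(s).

Write g(s) = as^3 + bs^2 + cs + d. Substituting each data point gives a linear system:
  a + b + c + d = -2
  8a + 4b + 2c + d = -43
  125a + 25b + 5c + d = -754
  216a + 36b + 6c + d = -1307
Solving the system yields a = -6, b = -1, c = 4, d = 1.
So g(s) = -6s^3 - s^2 + 4s + 1.
Check: g(2) = -43. ✓

g(s) = -6s^3 - s^2 + 4s + 1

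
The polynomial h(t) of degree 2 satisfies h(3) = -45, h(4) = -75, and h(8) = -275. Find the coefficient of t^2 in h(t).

Write h(t) = at^2 + bt + c. Substituting each data point gives a linear system:
  9a + 3b + c = -45
  16a + 4b + c = -75
  64a + 8b + c = -275
Solving the system yields a = -4, b = -2, c = -3.
So h(t) = -4t^2 - 2t - 3.
The leading coefficient is -4.

-4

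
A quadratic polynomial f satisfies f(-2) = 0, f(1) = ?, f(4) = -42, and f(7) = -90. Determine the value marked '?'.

The 3 known points determine the degree-2 polynomial uniquely.
Write f(u) = au^2 + bu + c. Substituting each data point gives a linear system:
  4a - 2b + c = 0
  16a + 4b + c = -42
  49a + 7b + c = -90
Solving the system yields a = -1, b = -5, c = -6.
So f(u) = -u^2 - 5u - 6.
Then f(1) = -12.

-12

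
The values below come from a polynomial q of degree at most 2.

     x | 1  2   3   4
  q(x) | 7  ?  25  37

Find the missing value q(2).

On equispaced nodes a degree-2 polynomial has vanishing third forward difference, so
  - q(1) + 3·q(2) - 3·q(3) + q(4) = 0.
Substituting the known values and solving for q(2):
  3·q(2) = 45
  q(2) = 15.

15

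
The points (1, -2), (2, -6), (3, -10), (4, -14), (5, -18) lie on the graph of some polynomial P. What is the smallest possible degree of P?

Forward differences of the values at u = 1, 2, 3, 4, 5:
  P  : -2  -6  -10  -14  -18
  Δ  : -4  -4  -4  -4
  Δ^2: 0  0  0
  Δ^3: 0  0
  Δ^4: 0
The first differences are constant (-4) and nonzero, while all higher differences vanish, so the minimal degree is 1.

1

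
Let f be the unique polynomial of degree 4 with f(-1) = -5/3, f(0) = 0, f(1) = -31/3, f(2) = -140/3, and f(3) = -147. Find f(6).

-1572

Forward differences of the values at x = -1, 0, 1, 2, 3:
  f  : -5/3  0  -31/3  -140/3  -147
  Δ  : 5/3  -31/3  -109/3  -301/3
  Δ^2: -12  -26  -64
  Δ^3: -14  -38
  Δ^4: -24
The fourth differences are constant, confirming degree 4.
Interpolating (Newton forward form) and evaluating at x = 6 gives f(6) = -1572.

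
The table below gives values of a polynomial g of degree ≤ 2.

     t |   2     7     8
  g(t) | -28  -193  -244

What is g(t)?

Using the Lagrange interpolation formula with nodes 2, 7, 8:
  L_0(t) = (t - 7)(t - 8) / 30
  L_1(t) = (t - 2)(t - 8) / -5
  L_2(t) = (t - 2)(t - 7) / 6
Then g(t) = -28·L_0(t) - 193·L_1(t) - 244·L_2(t).
Expanding and collecting terms gives g(t) = -3t^2 - 6t - 4.
Check: g(2) = -28. ✓

g(t) = -3t^2 - 6t - 4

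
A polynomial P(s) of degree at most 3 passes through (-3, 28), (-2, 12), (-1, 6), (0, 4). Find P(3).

Forward differences of the values at s = -3, -2, -1, 0:
  P  : 28  12  6  4
  Δ  : -16  -6  -2
  Δ^2: 10  4
  Δ^3: -6
The third differences are constant, confirming degree 3.
Interpolating (Newton forward form) and evaluating at s = 3 gives P(3) = -38.

-38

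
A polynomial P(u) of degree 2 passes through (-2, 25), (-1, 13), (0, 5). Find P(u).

P(u) = 2u^2 - 6u + 5

Write P(u) = au^2 + bu + c. Substituting each data point gives a linear system:
  4a - 2b + c = 25
  a - b + c = 13
  c = 5
Solving the system yields a = 2, b = -6, c = 5.
So P(u) = 2u^2 - 6u + 5.
Check: P(-2) = 25. ✓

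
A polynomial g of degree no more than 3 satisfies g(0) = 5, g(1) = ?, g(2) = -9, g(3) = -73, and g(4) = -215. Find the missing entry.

7

On equispaced nodes a degree-3 polynomial has vanishing fourth forward difference, so
  g(0) - 4·g(1) + 6·g(2) - 4·g(3) + g(4) = 0.
Substituting the known values and solving for g(1):
  -4·g(1) = -28
  g(1) = 7.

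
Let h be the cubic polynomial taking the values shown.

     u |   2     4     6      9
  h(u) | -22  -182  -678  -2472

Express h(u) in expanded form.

Using the Lagrange interpolation formula with nodes 2, 4, 6, 9:
  L_0(u) = (u - 4)(u - 6)(u - 9) / -56
  L_1(u) = (u - 2)(u - 6)(u - 9) / 20
  L_2(u) = (u - 2)(u - 4)(u - 9) / -24
  L_3(u) = (u - 2)(u - 4)(u - 6) / 105
Then h(u) = -22·L_0(u) - 182·L_1(u) - 678·L_2(u) - 2472·L_3(u).
Expanding and collecting terms gives h(u) = -4u^3 + 6u^2 - 4u - 6.
Check: h(2) = -22. ✓

h(u) = -4u^3 + 6u^2 - 4u - 6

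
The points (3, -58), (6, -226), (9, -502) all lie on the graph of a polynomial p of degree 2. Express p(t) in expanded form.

Using the Lagrange interpolation formula with nodes 3, 6, 9:
  L_0(t) = (t - 6)(t - 9) / 18
  L_1(t) = (t - 3)(t - 9) / -9
  L_2(t) = (t - 3)(t - 6) / 18
Then p(t) = -58·L_0(t) - 226·L_1(t) - 502·L_2(t).
Expanding and collecting terms gives p(t) = -6t^2 - 2t + 2.
Check: p(9) = -502. ✓

p(t) = -6t^2 - 2t + 2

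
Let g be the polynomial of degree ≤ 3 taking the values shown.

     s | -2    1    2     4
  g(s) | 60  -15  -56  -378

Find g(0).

Write g(s) = as^3 + bs^2 + cs + d. Substituting each data point gives a linear system:
  -8a + 4b - 2c + d = 60
  a + b + c + d = -15
  8a + 4b + 2c + d = -56
  64a + 16b + 4c + d = -378
Solving the system yields a = -6, b = 2, c = -5, d = -6.
So g(s) = -6s³ + 2s² - 5s - 6.
Then g(0) = -6.

-6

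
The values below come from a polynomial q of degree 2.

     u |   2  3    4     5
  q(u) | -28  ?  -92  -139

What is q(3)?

The 3 known points determine the degree-2 polynomial uniquely.
Write q(u) = au^2 + bu + c. Substituting each data point gives a linear system:
  4a + 2b + c = -28
  16a + 4b + c = -92
  25a + 5b + c = -139
Solving the system yields a = -5, b = -2, c = -4.
So q(u) = -5u^2 - 2u - 4.
Then q(3) = -55.

-55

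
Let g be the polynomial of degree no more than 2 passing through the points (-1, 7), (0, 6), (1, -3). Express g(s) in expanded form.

Write g(s) = as^2 + bs + c. Substituting each data point gives a linear system:
  a - b + c = 7
  c = 6
  a + b + c = -3
Solving the system yields a = -4, b = -5, c = 6.
So g(s) = -4s² - 5s + 6.
Check: g(0) = 6. ✓

g(s) = -4s^2 - 5s + 6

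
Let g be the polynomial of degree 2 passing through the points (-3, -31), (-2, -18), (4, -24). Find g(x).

Write g(x) = ax^2 + bx + c. Substituting each data point gives a linear system:
  9a - 3b + c = -31
  4a - 2b + c = -18
  16a + 4b + c = -24
Solving the system yields a = -2, b = 3, c = -4.
So g(x) = -2x^2 + 3x - 4.
Check: g(-2) = -18. ✓

g(x) = -2x^2 + 3x - 4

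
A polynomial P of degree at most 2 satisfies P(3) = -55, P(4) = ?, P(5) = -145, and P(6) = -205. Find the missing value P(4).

The 3 known points determine the degree-2 polynomial uniquely.
Write P(u) = au^2 + bu + c. Substituting each data point gives a linear system:
  9a + 3b + c = -55
  25a + 5b + c = -145
  36a + 6b + c = -205
Solving the system yields a = -5, b = -5, c = 5.
So P(u) = -5u² - 5u + 5.
Then P(4) = -95.

-95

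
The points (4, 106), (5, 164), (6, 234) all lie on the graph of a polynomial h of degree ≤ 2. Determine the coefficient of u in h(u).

Write h(u) = au^2 + bu + c. Substituting each data point gives a linear system:
  16a + 4b + c = 106
  25a + 5b + c = 164
  36a + 6b + c = 234
Solving the system yields a = 6, b = 4, c = -6.
So h(u) = 6u² + 4u - 6.
The coefficient of u is 4.

4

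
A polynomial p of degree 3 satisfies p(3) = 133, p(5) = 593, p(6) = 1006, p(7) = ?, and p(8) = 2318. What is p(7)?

The 4 known points determine the degree-3 polynomial uniquely.
Write p(n) = an^3 + bn^2 + cn + d. Substituting each data point gives a linear system:
  27a + 9b + 3c + d = 133
  125a + 25b + 5c + d = 593
  216a + 36b + 6c + d = 1006
  512a + 64b + 8c + d = 2318
Solving the system yields a = 4, b = 5, c = -6, d = -2.
So p(n) = 4n^3 + 5n^2 - 6n - 2.
Then p(7) = 1573.

1573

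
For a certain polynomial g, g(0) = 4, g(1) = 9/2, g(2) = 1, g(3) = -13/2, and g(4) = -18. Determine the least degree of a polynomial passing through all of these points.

Forward differences of the values at u = 0, 1, 2, 3, 4:
  g  : 4  9/2  1  -13/2  -18
  Δ  : 1/2  -7/2  -15/2  -23/2
  Δ^2: -4  -4  -4
  Δ^3: 0  0
  Δ^4: 0
The second differences are constant (-4) and nonzero, while all higher differences vanish, so the minimal degree is 2.

2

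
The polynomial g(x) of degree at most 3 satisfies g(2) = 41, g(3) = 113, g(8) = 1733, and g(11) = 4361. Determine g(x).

g(x) = 3x^3 + 3x^2 + 5

Write g(x) = ax^3 + bx^2 + cx + d. Substituting each data point gives a linear system:
  8a + 4b + 2c + d = 41
  27a + 9b + 3c + d = 113
  512a + 64b + 8c + d = 1733
  1331a + 121b + 11c + d = 4361
Solving the system yields a = 3, b = 3, c = 0, d = 5.
So g(x) = 3x³ + 3x² + 5.
Check: g(8) = 1733. ✓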